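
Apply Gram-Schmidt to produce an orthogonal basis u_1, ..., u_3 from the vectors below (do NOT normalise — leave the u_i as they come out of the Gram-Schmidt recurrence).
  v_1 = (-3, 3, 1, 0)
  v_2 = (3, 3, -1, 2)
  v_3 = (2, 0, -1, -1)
Orthogonal basis:
  u_1 = (-3, 3, 1, 0)
  u_2 = (54/19, 60/19, -18/19, 2)
  u_3 = (35/109, 51/109, -48/109, -153/109)

Apply the Gram-Schmidt recurrence
  u_1 = v_1
  u_i = v_i − Σ_{j<i} ((v_i · u_j) / (u_j · u_j)) · u_j.

Step by step this gives:
  u_1 = (-3, 3, 1, 0)
  u_2 = (54/19, 60/19, -18/19, 2)
  u_3 = (35/109, 51/109, -48/109, -153/109)

Orthogonality check:
  u_2 · u_1 = 0 (should be 0)
  u_3 · u_1 = 0 (should be 0)
  u_3 · u_2 = 0 (should be 0)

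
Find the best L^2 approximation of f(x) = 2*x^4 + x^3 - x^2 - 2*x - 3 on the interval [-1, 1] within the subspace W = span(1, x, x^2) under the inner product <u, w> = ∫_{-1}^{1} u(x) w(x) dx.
g(x) = 5*x^2/7 - 7*x/5 - 111/35

The best approximation g ∈ W is the orthogonal projection of f onto W. Writing g = a_0 + a_1 x + a_2 x^2, the coefficients solve the normal equations G · a = b where
  G_{ij} = <φ_i, φ_j> and b_i = <f, φ_i>, with φ_0 = 1, φ_1 = x, φ_2 = x^2.
G =
  [2, 0, 2/3]
  [0, 2/3, 0]
  [2/3, 0, 2/5],
b = (-88/15, -14/15, -64/35).
Solving gives a_0 = -111/35, a_1 = -7/5, a_2 = 5/7, so
  g(x) = 5*x^2/7 - 7*x/5 - 111/35.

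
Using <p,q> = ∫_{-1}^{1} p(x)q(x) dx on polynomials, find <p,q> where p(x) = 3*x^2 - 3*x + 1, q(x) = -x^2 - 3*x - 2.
<p,q> = -58/15

Expand the product: p(x)·q(x) = -3*x^4 - 6*x^3 + 2*x^2 + 3*x - 2.
∫_{-1}^{1} of each monomial x^k gives [2/(k+1) if k even, 0 if k odd]. Integrating term-by-term (or equivalently evaluating the antiderivative F(x) = -3*x^5/5 - 3*x^4/2 + 2*x^3/3 + 3*x^2/2 - 2*x at the endpoints):
  F(1) − F(−1) = -29/15 − (29/15) = -58/15.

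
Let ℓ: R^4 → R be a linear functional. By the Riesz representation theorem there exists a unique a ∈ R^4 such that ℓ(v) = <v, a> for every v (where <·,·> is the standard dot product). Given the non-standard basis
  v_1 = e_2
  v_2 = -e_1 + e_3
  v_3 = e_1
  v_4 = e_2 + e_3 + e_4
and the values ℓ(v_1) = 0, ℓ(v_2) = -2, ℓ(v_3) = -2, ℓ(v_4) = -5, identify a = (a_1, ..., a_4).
a = (-2, 0, -4, -1)

Write a = (a_1, ..., a_4) in the standard basis. For each basis vector v_i, ℓ(v_i) = <v_i, a> is a linear equation in the a_j's. Collect the n equations into a matrix system V a = ℓ, where row i of V is v_i (expressed in the standard basis). Since V is invertible (lower-triangular with 1s on the diagonal, up to permutation), solve by back-substitution:
  V =
[[0, 1, 0, 0],
 [-1, 0, 1, 0],
 [1, 0, 0, 0],
 [0, 1, 1, 1]]
  V a = (0, -2, -2, -5)
Solving gives a = (-2, 0, -4, -1).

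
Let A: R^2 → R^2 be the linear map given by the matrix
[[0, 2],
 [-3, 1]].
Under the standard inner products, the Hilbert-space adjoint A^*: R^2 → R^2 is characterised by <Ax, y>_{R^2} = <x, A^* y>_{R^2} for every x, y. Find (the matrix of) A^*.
A^* = A^T =
[[0, -3],
 [2, 1]]

For real matrices with standard dot products, the defining identity <Ax, y> = <x, A^* y> gives (Ax)^T y = x^T (A^*) y, i.e. x^T A^T y = x^T (A^*) y. Since this holds for all x, y, we must have A^* = A^T. Therefore
A^* =
[[0, -3],
 [2, 1]].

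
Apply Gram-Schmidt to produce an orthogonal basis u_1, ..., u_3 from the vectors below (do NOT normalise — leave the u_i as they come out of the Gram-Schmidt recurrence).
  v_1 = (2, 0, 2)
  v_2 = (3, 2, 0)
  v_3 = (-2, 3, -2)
Orthogonal basis:
  u_1 = (2, 0, 2)
  u_2 = (3/2, 2, -3/2)
  u_3 = (-18/17, 27/17, 18/17)

Apply the Gram-Schmidt recurrence
  u_1 = v_1
  u_i = v_i − Σ_{j<i} ((v_i · u_j) / (u_j · u_j)) · u_j.

Step by step this gives:
  u_1 = (2, 0, 2)
  u_2 = (3/2, 2, -3/2)
  u_3 = (-18/17, 27/17, 18/17)

Orthogonality check:
  u_2 · u_1 = 0 (should be 0)
  u_3 · u_1 = 0 (should be 0)
  u_3 · u_2 = 0 (should be 0)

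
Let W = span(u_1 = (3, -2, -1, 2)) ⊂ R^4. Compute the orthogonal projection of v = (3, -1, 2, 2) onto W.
proj_W(v) = (13/6, -13/9, -13/18, 13/9)

Set up U = [u_1 | ... | u_1] ∈ R^(4×1). The projector onto W = col(U) is P = U (U^T U)^(-1) U^T.
Compute U^T U =
  [18],
and U^T v = (13).
Solve U^T U · c = U^T v for the coefficients: c = (13/18). The projection is proj_W(v) = U c.
Check: (v - proj_W(v)) · u_1 = 0  (should be 0).
Result: proj_W(v) = (13/6, -13/9, -13/18, 13/9).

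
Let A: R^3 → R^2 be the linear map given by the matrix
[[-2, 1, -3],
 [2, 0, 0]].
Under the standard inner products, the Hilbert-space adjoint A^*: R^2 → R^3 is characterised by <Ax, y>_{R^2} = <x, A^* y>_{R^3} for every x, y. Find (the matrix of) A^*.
A^* = A^T =
[[-2, 2],
 [1, 0],
 [-3, 0]]

For real matrices with standard dot products, the defining identity <Ax, y> = <x, A^* y> gives (Ax)^T y = x^T (A^*) y, i.e. x^T A^T y = x^T (A^*) y. Since this holds for all x, y, we must have A^* = A^T. Therefore
A^* =
[[-2, 2],
 [1, 0],
 [-3, 0]].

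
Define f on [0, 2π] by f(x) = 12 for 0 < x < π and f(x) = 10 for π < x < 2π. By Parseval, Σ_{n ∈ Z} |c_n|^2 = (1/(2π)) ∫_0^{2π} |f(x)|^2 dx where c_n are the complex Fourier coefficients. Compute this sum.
Σ |c_n|^2 = 122

Parseval equates the L^2 energy of f (normalised by 1/(2π)) with the ℓ^2 sum of its Fourier coefficients: (1/(2π)) ∫_0^{2π} |f|^2 = Σ |c_n|^2.
Compute the left side: (1/(2π)) [∫_0^π 12^2 dx + ∫_π^{2π} 10^2 dx] = (1/(2π)) · (144π + 100π) = (144 + 100)/2 = 122.
So Σ_{n ∈ Z} |c_n|^2 = 122.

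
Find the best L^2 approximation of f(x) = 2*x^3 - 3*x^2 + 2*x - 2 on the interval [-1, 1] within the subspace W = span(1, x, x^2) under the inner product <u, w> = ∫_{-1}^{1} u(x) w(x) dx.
g(x) = -3*x^2 + 16*x/5 - 2

The best approximation g ∈ W is the orthogonal projection of f onto W. Writing g = a_0 + a_1 x + a_2 x^2, the coefficients solve the normal equations G · a = b where
  G_{ij} = <φ_i, φ_j> and b_i = <f, φ_i>, with φ_0 = 1, φ_1 = x, φ_2 = x^2.
G =
  [2, 0, 2/3]
  [0, 2/3, 0]
  [2/3, 0, 2/5],
b = (-6, 32/15, -38/15).
Solving gives a_0 = -2, a_1 = 16/5, a_2 = -3, so
  g(x) = -3*x^2 + 16*x/5 - 2.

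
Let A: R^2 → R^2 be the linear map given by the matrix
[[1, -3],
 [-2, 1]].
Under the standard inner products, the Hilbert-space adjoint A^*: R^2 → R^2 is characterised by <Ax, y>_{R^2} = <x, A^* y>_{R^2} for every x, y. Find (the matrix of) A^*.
A^* = A^T =
[[1, -2],
 [-3, 1]]

For real matrices with standard dot products, the defining identity <Ax, y> = <x, A^* y> gives (Ax)^T y = x^T (A^*) y, i.e. x^T A^T y = x^T (A^*) y. Since this holds for all x, y, we must have A^* = A^T. Therefore
A^* =
[[1, -2],
 [-3, 1]].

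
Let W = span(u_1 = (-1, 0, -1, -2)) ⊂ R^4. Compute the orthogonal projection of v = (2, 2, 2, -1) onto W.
proj_W(v) = (1/3, 0, 1/3, 2/3)

Set up U = [u_1 | ... | u_1] ∈ R^(4×1). The projector onto W = col(U) is P = U (U^T U)^(-1) U^T.
Compute U^T U =
  [6],
and U^T v = (-2).
Solve U^T U · c = U^T v for the coefficients: c = (-1/3). The projection is proj_W(v) = U c.
Check: (v - proj_W(v)) · u_1 = 0  (should be 0).
Result: proj_W(v) = (1/3, 0, 1/3, 2/3).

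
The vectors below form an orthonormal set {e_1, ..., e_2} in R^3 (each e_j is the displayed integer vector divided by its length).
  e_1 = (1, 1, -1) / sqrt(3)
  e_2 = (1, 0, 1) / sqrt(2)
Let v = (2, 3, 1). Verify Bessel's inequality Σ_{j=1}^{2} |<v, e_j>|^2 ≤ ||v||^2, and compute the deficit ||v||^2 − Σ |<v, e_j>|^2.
Σ |<v, e_j>|^2 = 59/6; ||v||^2 = 14; deficit = 25/6

Write each e_j = u_j / sqrt(<u_j, u_j>) where u_j is the displayed integer vector. Then <v, e_j> = <v, u_j> / sqrt(<u_j, u_j>), so |<v, e_j>|^2 = <v, u_j>^2 / <u_j, u_j>.
Coefficients: <v, e_1> = 4/sqrt(3), <v, e_2> = 3/sqrt(2).
Square and sum: Σ |<v, e_j>|^2 = 59/6.
Compute ||v||^2 = v·v = 14.
Deficit = 14 − 59/6 = 25/6 ≥ 0, confirming Bessel's inequality. (The deficit equals ||v − Σ <v,e_j> e_j||^2, the squared distance from v to span{e_j}.)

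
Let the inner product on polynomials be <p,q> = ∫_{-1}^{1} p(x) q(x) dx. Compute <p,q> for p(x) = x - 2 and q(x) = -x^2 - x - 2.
<p,q> = 26/3

Expand the product: p(x)·q(x) = -x^3 + x^2 + 4.
∫_{-1}^{1} of each monomial x^k gives [2/(k+1) if k even, 0 if k odd]. Integrating term-by-term (or equivalently evaluating the antiderivative F(x) = -x^4/4 + x^3/3 + 4*x at the endpoints):
  F(1) − F(−1) = 49/12 − (-55/12) = 26/3.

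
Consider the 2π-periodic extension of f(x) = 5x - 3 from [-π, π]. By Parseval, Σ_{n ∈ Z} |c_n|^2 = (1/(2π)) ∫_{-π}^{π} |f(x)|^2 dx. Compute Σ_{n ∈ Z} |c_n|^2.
Σ |c_n|^2 = 25π^2/3 + 9

Expand and integrate term by term over [-π, π]:
  ∫ (5x)^2 dx = 25·(2π^3/3); ∫ 2·5·(-3)·x dx = 0 (odd integrand); ∫ (-3)^2 dx = 9·2π.
So (1/(2π)) ∫_{-π}^{π} (5x - 3)^2 dx = 25π^2/3 + 9 = 25π^2/3 + 9.
Parseval ⇒ Σ |c_n|^2 = 25π^2/3 + 9.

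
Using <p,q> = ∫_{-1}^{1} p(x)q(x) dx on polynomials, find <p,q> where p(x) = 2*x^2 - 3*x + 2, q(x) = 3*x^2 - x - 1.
<p,q> = 46/15

Expand the product: p(x)·q(x) = 6*x^4 - 11*x^3 + 7*x^2 + x - 2.
∫_{-1}^{1} of each monomial x^k gives [2/(k+1) if k even, 0 if k odd]. Integrating term-by-term (or equivalently evaluating the antiderivative F(x) = 6*x^5/5 - 11*x^4/4 + 7*x^3/3 + x^2/2 - 2*x at the endpoints):
  F(1) − F(−1) = -43/60 − (-227/60) = 46/15.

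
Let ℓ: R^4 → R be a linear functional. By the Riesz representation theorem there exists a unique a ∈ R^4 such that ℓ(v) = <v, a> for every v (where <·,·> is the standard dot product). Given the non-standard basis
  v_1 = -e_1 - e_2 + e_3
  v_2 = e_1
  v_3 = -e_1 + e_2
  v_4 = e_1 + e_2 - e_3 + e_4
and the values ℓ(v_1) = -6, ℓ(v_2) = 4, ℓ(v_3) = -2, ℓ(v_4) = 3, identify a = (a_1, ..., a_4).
a = (4, 2, 0, -3)

Write a = (a_1, ..., a_4) in the standard basis. For each basis vector v_i, ℓ(v_i) = <v_i, a> is a linear equation in the a_j's. Collect the n equations into a matrix system V a = ℓ, where row i of V is v_i (expressed in the standard basis). Since V is invertible (lower-triangular with 1s on the diagonal, up to permutation), solve by back-substitution:
  V =
[[-1, -1, 1, 0],
 [1, 0, 0, 0],
 [-1, 1, 0, 0],
 [1, 1, -1, 1]]
  V a = (-6, 4, -2, 3)
Solving gives a = (4, 2, 0, -3).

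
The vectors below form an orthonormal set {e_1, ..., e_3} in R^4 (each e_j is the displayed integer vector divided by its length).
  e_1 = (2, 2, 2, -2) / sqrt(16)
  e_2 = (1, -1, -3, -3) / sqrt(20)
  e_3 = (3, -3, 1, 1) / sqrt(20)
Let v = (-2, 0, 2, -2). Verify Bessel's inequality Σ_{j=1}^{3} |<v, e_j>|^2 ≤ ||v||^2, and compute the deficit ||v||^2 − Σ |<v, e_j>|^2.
Σ |<v, e_j>|^2 = 3; ||v||^2 = 12; deficit = 9

Write each e_j = u_j / sqrt(<u_j, u_j>) where u_j is the displayed integer vector. Then <v, e_j> = <v, u_j> / sqrt(<u_j, u_j>), so |<v, e_j>|^2 = <v, u_j>^2 / <u_j, u_j>.
Coefficients: <v, e_1> = 4/sqrt(16), <v, e_2> = -2/sqrt(20), <v, e_3> = -6/sqrt(20).
Square and sum: Σ |<v, e_j>|^2 = 3.
Compute ||v||^2 = v·v = 12.
Deficit = 12 − 3 = 9 ≥ 0, confirming Bessel's inequality. (The deficit equals ||v − Σ <v,e_j> e_j||^2, the squared distance from v to span{e_j}.)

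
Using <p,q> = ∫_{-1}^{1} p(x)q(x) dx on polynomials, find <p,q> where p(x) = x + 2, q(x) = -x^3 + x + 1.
<p,q> = 64/15

Expand the product: p(x)·q(x) = -x^4 - 2*x^3 + x^2 + 3*x + 2.
∫_{-1}^{1} of each monomial x^k gives [2/(k+1) if k even, 0 if k odd]. Integrating term-by-term (or equivalently evaluating the antiderivative F(x) = -x^5/5 - x^4/2 + x^3/3 + 3*x^2/2 + 2*x at the endpoints):
  F(1) − F(−1) = 47/15 − (-17/15) = 64/15.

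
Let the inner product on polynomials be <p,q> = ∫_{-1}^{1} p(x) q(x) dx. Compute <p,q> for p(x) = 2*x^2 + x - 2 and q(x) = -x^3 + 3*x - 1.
<p,q> = 64/15

Expand the product: p(x)·q(x) = -2*x^5 - x^4 + 8*x^3 + x^2 - 7*x + 2.
∫_{-1}^{1} of each monomial x^k gives [2/(k+1) if k even, 0 if k odd]. Integrating term-by-term (or equivalently evaluating the antiderivative F(x) = -x^6/3 - x^5/5 + 2*x^4 + x^3/3 - 7*x^2/2 + 2*x at the endpoints):
  F(1) − F(−1) = 3/10 − (-119/30) = 64/15.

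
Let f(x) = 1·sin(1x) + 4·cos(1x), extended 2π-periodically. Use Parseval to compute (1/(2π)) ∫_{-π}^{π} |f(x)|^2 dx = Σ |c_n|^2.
Σ |c_n|^2 = 17/2

Expand |f|^2 and use orthogonality of {sin(nx), cos(mx)} on [-π, π]:
  ∫_{-π}^{π} sin(nx)^2 dx = π, ∫ cos(mx)^2 dx = π, and cross terms integrate to 0.
So ∫_{-π}^{π} f(x)^2 dx = 1^2 · π + 4^2 · π = (1 + 16)π.
Divide by 2π: (1 + 16)/2 = 17/2.
By Parseval, this equals Σ |c_n|^2.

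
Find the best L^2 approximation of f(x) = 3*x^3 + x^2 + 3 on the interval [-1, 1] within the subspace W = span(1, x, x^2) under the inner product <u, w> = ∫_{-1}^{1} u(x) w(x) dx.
g(x) = x^2 + 9*x/5 + 3

The best approximation g ∈ W is the orthogonal projection of f onto W. Writing g = a_0 + a_1 x + a_2 x^2, the coefficients solve the normal equations G · a = b where
  G_{ij} = <φ_i, φ_j> and b_i = <f, φ_i>, with φ_0 = 1, φ_1 = x, φ_2 = x^2.
G =
  [2, 0, 2/3]
  [0, 2/3, 0]
  [2/3, 0, 2/5],
b = (20/3, 6/5, 12/5).
Solving gives a_0 = 3, a_1 = 9/5, a_2 = 1, so
  g(x) = x^2 + 9*x/5 + 3.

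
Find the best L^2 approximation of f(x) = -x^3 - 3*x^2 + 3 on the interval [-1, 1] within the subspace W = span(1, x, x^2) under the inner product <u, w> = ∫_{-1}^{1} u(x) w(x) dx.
g(x) = -3*x^2 - 3*x/5 + 3

The best approximation g ∈ W is the orthogonal projection of f onto W. Writing g = a_0 + a_1 x + a_2 x^2, the coefficients solve the normal equations G · a = b where
  G_{ij} = <φ_i, φ_j> and b_i = <f, φ_i>, with φ_0 = 1, φ_1 = x, φ_2 = x^2.
G =
  [2, 0, 2/3]
  [0, 2/3, 0]
  [2/3, 0, 2/5],
b = (4, -2/5, 4/5).
Solving gives a_0 = 3, a_1 = -3/5, a_2 = -3, so
  g(x) = -3*x^2 - 3*x/5 + 3.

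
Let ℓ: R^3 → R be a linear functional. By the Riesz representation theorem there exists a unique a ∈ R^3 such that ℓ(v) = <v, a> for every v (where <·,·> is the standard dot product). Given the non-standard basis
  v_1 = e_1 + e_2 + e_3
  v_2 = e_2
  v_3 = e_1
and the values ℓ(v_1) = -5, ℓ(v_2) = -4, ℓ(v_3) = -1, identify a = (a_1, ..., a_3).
a = (-1, -4, 0)

Write a = (a_1, ..., a_3) in the standard basis. For each basis vector v_i, ℓ(v_i) = <v_i, a> is a linear equation in the a_j's. Collect the n equations into a matrix system V a = ℓ, where row i of V is v_i (expressed in the standard basis). Since V is invertible (lower-triangular with 1s on the diagonal, up to permutation), solve by back-substitution:
  V =
[[1, 1, 1],
 [0, 1, 0],
 [1, 0, 0]]
  V a = (-5, -4, -1)
Solving gives a = (-1, -4, 0).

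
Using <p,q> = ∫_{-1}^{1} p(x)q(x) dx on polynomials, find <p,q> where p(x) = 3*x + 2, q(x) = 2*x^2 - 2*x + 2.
<p,q> = 20/3

Expand the product: p(x)·q(x) = 6*x^3 - 2*x^2 + 2*x + 4.
∫_{-1}^{1} of each monomial x^k gives [2/(k+1) if k even, 0 if k odd]. Integrating term-by-term (or equivalently evaluating the antiderivative F(x) = 3*x^4/2 - 2*x^3/3 + x^2 + 4*x at the endpoints):
  F(1) − F(−1) = 35/6 − (-5/6) = 20/3.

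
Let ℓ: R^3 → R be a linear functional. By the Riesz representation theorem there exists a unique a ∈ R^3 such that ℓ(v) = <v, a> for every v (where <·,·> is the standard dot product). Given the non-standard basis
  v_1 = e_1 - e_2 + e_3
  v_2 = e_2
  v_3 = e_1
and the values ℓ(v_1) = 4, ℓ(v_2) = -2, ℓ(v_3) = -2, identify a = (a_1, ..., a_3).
a = (-2, -2, 4)

Write a = (a_1, ..., a_3) in the standard basis. For each basis vector v_i, ℓ(v_i) = <v_i, a> is a linear equation in the a_j's. Collect the n equations into a matrix system V a = ℓ, where row i of V is v_i (expressed in the standard basis). Since V is invertible (lower-triangular with 1s on the diagonal, up to permutation), solve by back-substitution:
  V =
[[1, -1, 1],
 [0, 1, 0],
 [1, 0, 0]]
  V a = (4, -2, -2)
Solving gives a = (-2, -2, 4).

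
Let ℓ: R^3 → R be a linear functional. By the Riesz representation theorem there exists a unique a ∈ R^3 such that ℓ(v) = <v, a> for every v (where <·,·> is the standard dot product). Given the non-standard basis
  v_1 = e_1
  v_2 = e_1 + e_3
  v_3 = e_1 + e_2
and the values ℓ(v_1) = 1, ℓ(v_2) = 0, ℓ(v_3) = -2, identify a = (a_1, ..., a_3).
a = (1, -3, -1)

Write a = (a_1, ..., a_3) in the standard basis. For each basis vector v_i, ℓ(v_i) = <v_i, a> is a linear equation in the a_j's. Collect the n equations into a matrix system V a = ℓ, where row i of V is v_i (expressed in the standard basis). Since V is invertible (lower-triangular with 1s on the diagonal, up to permutation), solve by back-substitution:
  V =
[[1, 0, 0],
 [1, 0, 1],
 [1, 1, 0]]
  V a = (1, 0, -2)
Solving gives a = (1, -3, -1).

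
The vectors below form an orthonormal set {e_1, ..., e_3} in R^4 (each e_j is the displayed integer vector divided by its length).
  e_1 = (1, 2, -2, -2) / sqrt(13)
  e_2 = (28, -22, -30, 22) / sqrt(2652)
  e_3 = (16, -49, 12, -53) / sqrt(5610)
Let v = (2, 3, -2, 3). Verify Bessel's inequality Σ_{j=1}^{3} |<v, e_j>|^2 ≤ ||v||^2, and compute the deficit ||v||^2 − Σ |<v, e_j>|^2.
Σ |<v, e_j>|^2 = 1302/55; ||v||^2 = 26; deficit = 128/55

Write each e_j = u_j / sqrt(<u_j, u_j>) where u_j is the displayed integer vector. Then <v, e_j> = <v, u_j> / sqrt(<u_j, u_j>), so |<v, e_j>|^2 = <v, u_j>^2 / <u_j, u_j>.
Coefficients: <v, e_1> = 6/sqrt(13), <v, e_2> = 116/sqrt(2652), <v, e_3> = -298/sqrt(5610).
Square and sum: Σ |<v, e_j>|^2 = 1302/55.
Compute ||v||^2 = v·v = 26.
Deficit = 26 − 1302/55 = 128/55 ≥ 0, confirming Bessel's inequality. (The deficit equals ||v − Σ <v,e_j> e_j||^2, the squared distance from v to span{e_j}.)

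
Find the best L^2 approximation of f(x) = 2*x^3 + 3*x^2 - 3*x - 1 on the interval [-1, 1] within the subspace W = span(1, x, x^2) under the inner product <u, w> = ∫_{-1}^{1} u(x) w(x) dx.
g(x) = 3*x^2 - 9*x/5 - 1

The best approximation g ∈ W is the orthogonal projection of f onto W. Writing g = a_0 + a_1 x + a_2 x^2, the coefficients solve the normal equations G · a = b where
  G_{ij} = <φ_i, φ_j> and b_i = <f, φ_i>, with φ_0 = 1, φ_1 = x, φ_2 = x^2.
G =
  [2, 0, 2/3]
  [0, 2/3, 0]
  [2/3, 0, 2/5],
b = (0, -6/5, 8/15).
Solving gives a_0 = -1, a_1 = -9/5, a_2 = 3, so
  g(x) = 3*x^2 - 9*x/5 - 1.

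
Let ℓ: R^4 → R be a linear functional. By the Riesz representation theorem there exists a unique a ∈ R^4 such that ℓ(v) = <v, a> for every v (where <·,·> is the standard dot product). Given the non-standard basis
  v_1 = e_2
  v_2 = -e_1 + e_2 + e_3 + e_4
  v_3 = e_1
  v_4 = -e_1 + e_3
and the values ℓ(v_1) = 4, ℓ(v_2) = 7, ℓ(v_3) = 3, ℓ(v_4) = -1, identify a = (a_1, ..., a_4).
a = (3, 4, 2, 4)

Write a = (a_1, ..., a_4) in the standard basis. For each basis vector v_i, ℓ(v_i) = <v_i, a> is a linear equation in the a_j's. Collect the n equations into a matrix system V a = ℓ, where row i of V is v_i (expressed in the standard basis). Since V is invertible (lower-triangular with 1s on the diagonal, up to permutation), solve by back-substitution:
  V =
[[0, 1, 0, 0],
 [-1, 1, 1, 1],
 [1, 0, 0, 0],
 [-1, 0, 1, 0]]
  V a = (4, 7, 3, -1)
Solving gives a = (3, 4, 2, 4).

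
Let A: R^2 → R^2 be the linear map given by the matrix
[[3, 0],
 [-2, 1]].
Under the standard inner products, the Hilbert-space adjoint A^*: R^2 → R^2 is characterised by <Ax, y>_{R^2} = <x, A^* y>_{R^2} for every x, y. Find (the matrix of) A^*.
A^* = A^T =
[[3, -2],
 [0, 1]]

For real matrices with standard dot products, the defining identity <Ax, y> = <x, A^* y> gives (Ax)^T y = x^T (A^*) y, i.e. x^T A^T y = x^T (A^*) y. Since this holds for all x, y, we must have A^* = A^T. Therefore
A^* =
[[3, -2],
 [0, 1]].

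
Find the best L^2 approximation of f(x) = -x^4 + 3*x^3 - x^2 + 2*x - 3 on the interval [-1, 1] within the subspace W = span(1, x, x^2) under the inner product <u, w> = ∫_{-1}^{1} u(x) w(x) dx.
g(x) = -13*x^2/7 + 19*x/5 - 102/35

The best approximation g ∈ W is the orthogonal projection of f onto W. Writing g = a_0 + a_1 x + a_2 x^2, the coefficients solve the normal equations G · a = b where
  G_{ij} = <φ_i, φ_j> and b_i = <f, φ_i>, with φ_0 = 1, φ_1 = x, φ_2 = x^2.
G =
  [2, 0, 2/3]
  [0, 2/3, 0]
  [2/3, 0, 2/5],
b = (-106/15, 38/15, -94/35).
Solving gives a_0 = -102/35, a_1 = 19/5, a_2 = -13/7, so
  g(x) = -13*x^2/7 + 19*x/5 - 102/35.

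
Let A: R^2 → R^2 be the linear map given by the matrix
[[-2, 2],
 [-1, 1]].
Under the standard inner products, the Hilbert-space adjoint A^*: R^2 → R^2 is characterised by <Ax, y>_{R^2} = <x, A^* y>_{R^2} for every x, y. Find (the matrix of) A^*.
A^* = A^T =
[[-2, -1],
 [2, 1]]

For real matrices with standard dot products, the defining identity <Ax, y> = <x, A^* y> gives (Ax)^T y = x^T (A^*) y, i.e. x^T A^T y = x^T (A^*) y. Since this holds for all x, y, we must have A^* = A^T. Therefore
A^* =
[[-2, -1],
 [2, 1]].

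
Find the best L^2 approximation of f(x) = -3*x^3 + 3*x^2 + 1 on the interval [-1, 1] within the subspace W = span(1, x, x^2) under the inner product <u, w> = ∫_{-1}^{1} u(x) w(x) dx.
g(x) = 3*x^2 - 9*x/5 + 1

The best approximation g ∈ W is the orthogonal projection of f onto W. Writing g = a_0 + a_1 x + a_2 x^2, the coefficients solve the normal equations G · a = b where
  G_{ij} = <φ_i, φ_j> and b_i = <f, φ_i>, with φ_0 = 1, φ_1 = x, φ_2 = x^2.
G =
  [2, 0, 2/3]
  [0, 2/3, 0]
  [2/3, 0, 2/5],
b = (4, -6/5, 28/15).
Solving gives a_0 = 1, a_1 = -9/5, a_2 = 3, so
  g(x) = 3*x^2 - 9*x/5 + 1.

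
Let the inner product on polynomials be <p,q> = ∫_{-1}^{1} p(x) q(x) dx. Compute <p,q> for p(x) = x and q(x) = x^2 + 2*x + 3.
<p,q> = 4/3

Expand the product: p(x)·q(x) = x^3 + 2*x^2 + 3*x.
∫_{-1}^{1} of each monomial x^k gives [2/(k+1) if k even, 0 if k odd]. Integrating term-by-term (or equivalently evaluating the antiderivative F(x) = x^4/4 + 2*x^3/3 + 3*x^2/2 at the endpoints):
  F(1) − F(−1) = 29/12 − (13/12) = 4/3.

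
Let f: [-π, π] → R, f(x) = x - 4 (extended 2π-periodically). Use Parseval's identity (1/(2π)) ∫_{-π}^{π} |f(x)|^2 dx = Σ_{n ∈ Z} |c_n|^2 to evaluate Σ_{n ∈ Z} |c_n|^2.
Σ |c_n|^2 = π^2/3 + 16

Expand and integrate term by term over [-π, π]:
  ∫ (x)^2 dx = 1·(2π^3/3); ∫ 2·1·(-4)·x dx = 0 (odd integrand); ∫ (-4)^2 dx = 16·2π.
So (1/(2π)) ∫_{-π}^{π} (x - 4)^2 dx = 1π^2/3 + 16 = π^2/3 + 16.
Parseval ⇒ Σ |c_n|^2 = π^2/3 + 16.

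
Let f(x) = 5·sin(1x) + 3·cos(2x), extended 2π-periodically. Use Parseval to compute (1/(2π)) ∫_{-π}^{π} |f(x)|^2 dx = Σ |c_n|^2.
Σ |c_n|^2 = 17

Expand |f|^2 and use orthogonality of {sin(nx), cos(mx)} on [-π, π]:
  ∫_{-π}^{π} sin(nx)^2 dx = π, ∫ cos(mx)^2 dx = π, and cross terms integrate to 0.
So ∫_{-π}^{π} f(x)^2 dx = 5^2 · π + 3^2 · π = (25 + 9)π.
Divide by 2π: (25 + 9)/2 = 17.
By Parseval, this equals Σ |c_n|^2.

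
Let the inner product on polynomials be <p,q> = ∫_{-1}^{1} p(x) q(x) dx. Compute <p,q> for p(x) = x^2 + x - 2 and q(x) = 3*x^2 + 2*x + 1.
<p,q> = -24/5

Expand the product: p(x)·q(x) = 3*x^4 + 5*x^3 - 3*x^2 - 3*x - 2.
∫_{-1}^{1} of each monomial x^k gives [2/(k+1) if k even, 0 if k odd]. Integrating term-by-term (or equivalently evaluating the antiderivative F(x) = 3*x^5/5 + 5*x^4/4 - x^3 - 3*x^2/2 - 2*x at the endpoints):
  F(1) − F(−1) = -53/20 − (43/20) = -24/5.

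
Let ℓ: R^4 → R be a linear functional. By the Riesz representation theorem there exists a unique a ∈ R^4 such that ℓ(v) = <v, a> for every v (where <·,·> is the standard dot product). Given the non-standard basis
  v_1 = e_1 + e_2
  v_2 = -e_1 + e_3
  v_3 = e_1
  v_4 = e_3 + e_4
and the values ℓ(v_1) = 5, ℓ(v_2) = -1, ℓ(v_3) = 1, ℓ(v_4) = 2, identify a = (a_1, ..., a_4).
a = (1, 4, 0, 2)

Write a = (a_1, ..., a_4) in the standard basis. For each basis vector v_i, ℓ(v_i) = <v_i, a> is a linear equation in the a_j's. Collect the n equations into a matrix system V a = ℓ, where row i of V is v_i (expressed in the standard basis). Since V is invertible (lower-triangular with 1s on the diagonal, up to permutation), solve by back-substitution:
  V =
[[1, 1, 0, 0],
 [-1, 0, 1, 0],
 [1, 0, 0, 0],
 [0, 0, 1, 1]]
  V a = (5, -1, 1, 2)
Solving gives a = (1, 4, 0, 2).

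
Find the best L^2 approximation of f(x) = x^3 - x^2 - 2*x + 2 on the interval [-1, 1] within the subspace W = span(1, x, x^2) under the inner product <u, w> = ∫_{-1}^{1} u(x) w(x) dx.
g(x) = -x^2 - 7*x/5 + 2

The best approximation g ∈ W is the orthogonal projection of f onto W. Writing g = a_0 + a_1 x + a_2 x^2, the coefficients solve the normal equations G · a = b where
  G_{ij} = <φ_i, φ_j> and b_i = <f, φ_i>, with φ_0 = 1, φ_1 = x, φ_2 = x^2.
G =
  [2, 0, 2/3]
  [0, 2/3, 0]
  [2/3, 0, 2/5],
b = (10/3, -14/15, 14/15).
Solving gives a_0 = 2, a_1 = -7/5, a_2 = -1, so
  g(x) = -x^2 - 7*x/5 + 2.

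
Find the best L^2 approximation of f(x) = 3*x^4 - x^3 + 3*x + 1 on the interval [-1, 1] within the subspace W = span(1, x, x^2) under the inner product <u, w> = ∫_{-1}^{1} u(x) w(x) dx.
g(x) = 18*x^2/7 + 12*x/5 + 26/35

The best approximation g ∈ W is the orthogonal projection of f onto W. Writing g = a_0 + a_1 x + a_2 x^2, the coefficients solve the normal equations G · a = b where
  G_{ij} = <φ_i, φ_j> and b_i = <f, φ_i>, with φ_0 = 1, φ_1 = x, φ_2 = x^2.
G =
  [2, 0, 2/3]
  [0, 2/3, 0]
  [2/3, 0, 2/5],
b = (16/5, 8/5, 32/21).
Solving gives a_0 = 26/35, a_1 = 12/5, a_2 = 18/7, so
  g(x) = 18*x^2/7 + 12*x/5 + 26/35.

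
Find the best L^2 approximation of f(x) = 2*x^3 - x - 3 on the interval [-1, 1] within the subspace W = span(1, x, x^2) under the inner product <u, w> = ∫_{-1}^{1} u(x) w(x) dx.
g(x) = x/5 - 3

The best approximation g ∈ W is the orthogonal projection of f onto W. Writing g = a_0 + a_1 x + a_2 x^2, the coefficients solve the normal equations G · a = b where
  G_{ij} = <φ_i, φ_j> and b_i = <f, φ_i>, with φ_0 = 1, φ_1 = x, φ_2 = x^2.
G =
  [2, 0, 2/3]
  [0, 2/3, 0]
  [2/3, 0, 2/5],
b = (-6, 2/15, -2).
Solving gives a_0 = -3, a_1 = 1/5, a_2 = 0, so
  g(x) = x/5 - 3.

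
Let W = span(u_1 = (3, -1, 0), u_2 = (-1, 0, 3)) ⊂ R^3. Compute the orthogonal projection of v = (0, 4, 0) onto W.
proj_W(v) = (-108/91, 40/91, -36/91)

Set up U = [u_1 | ... | u_2] ∈ R^(3×2). The projector onto W = col(U) is P = U (U^T U)^(-1) U^T.
Compute U^T U =
  [10, -3]
  [-3, 10],
and U^T v = (-4, 0).
Solve U^T U · c = U^T v for the coefficients: c = (-40/91, -12/91). The projection is proj_W(v) = U c.
Check: (v - proj_W(v)) · u_1 = 0  (should be 0).
Check: (v - proj_W(v)) · u_2 = 0  (should be 0).
Result: proj_W(v) = (-108/91, 40/91, -36/91).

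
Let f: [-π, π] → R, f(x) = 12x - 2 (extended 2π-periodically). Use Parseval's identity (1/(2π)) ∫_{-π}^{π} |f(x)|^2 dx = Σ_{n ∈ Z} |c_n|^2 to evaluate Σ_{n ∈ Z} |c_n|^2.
Σ |c_n|^2 = 48π^2 + 4

Expand and integrate term by term over [-π, π]:
  ∫ (12x)^2 dx = 144·(2π^3/3); ∫ 2·12·(-2)·x dx = 0 (odd integrand); ∫ (-2)^2 dx = 4·2π.
So (1/(2π)) ∫_{-π}^{π} (12x - 2)^2 dx = 144π^2/3 + 4 = 48π^2 + 4.
Parseval ⇒ Σ |c_n|^2 = 48π^2 + 4.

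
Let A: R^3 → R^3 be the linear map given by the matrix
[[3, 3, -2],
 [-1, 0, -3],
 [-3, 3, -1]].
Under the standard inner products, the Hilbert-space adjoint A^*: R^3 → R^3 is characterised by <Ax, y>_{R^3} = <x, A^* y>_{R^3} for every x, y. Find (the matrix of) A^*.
A^* = A^T =
[[3, -1, -3],
 [3, 0, 3],
 [-2, -3, -1]]

For real matrices with standard dot products, the defining identity <Ax, y> = <x, A^* y> gives (Ax)^T y = x^T (A^*) y, i.e. x^T A^T y = x^T (A^*) y. Since this holds for all x, y, we must have A^* = A^T. Therefore
A^* =
[[3, -1, -3],
 [3, 0, 3],
 [-2, -3, -1]].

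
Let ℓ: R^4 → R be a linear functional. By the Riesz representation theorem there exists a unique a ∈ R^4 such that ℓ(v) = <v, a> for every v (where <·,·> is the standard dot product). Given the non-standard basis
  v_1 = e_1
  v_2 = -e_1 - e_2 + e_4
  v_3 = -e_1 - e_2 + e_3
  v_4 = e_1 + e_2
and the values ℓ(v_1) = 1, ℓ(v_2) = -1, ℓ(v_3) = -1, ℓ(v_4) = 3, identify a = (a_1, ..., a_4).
a = (1, 2, 2, 2)

Write a = (a_1, ..., a_4) in the standard basis. For each basis vector v_i, ℓ(v_i) = <v_i, a> is a linear equation in the a_j's. Collect the n equations into a matrix system V a = ℓ, where row i of V is v_i (expressed in the standard basis). Since V is invertible (lower-triangular with 1s on the diagonal, up to permutation), solve by back-substitution:
  V =
[[1, 0, 0, 0],
 [-1, -1, 0, 1],
 [-1, -1, 1, 0],
 [1, 1, 0, 0]]
  V a = (1, -1, -1, 3)
Solving gives a = (1, 2, 2, 2).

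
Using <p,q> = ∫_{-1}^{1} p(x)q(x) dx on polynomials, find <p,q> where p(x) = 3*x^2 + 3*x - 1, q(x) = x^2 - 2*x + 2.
<p,q> = -52/15

Expand the product: p(x)·q(x) = 3*x^4 - 3*x^3 - x^2 + 8*x - 2.
∫_{-1}^{1} of each monomial x^k gives [2/(k+1) if k even, 0 if k odd]. Integrating term-by-term (or equivalently evaluating the antiderivative F(x) = 3*x^5/5 - 3*x^4/4 - x^3/3 + 4*x^2 - 2*x at the endpoints):
  F(1) − F(−1) = 91/60 − (299/60) = -52/15.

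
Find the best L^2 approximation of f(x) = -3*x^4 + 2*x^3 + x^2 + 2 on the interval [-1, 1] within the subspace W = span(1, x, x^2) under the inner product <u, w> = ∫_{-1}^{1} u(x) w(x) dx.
g(x) = -11*x^2/7 + 6*x/5 + 79/35

The best approximation g ∈ W is the orthogonal projection of f onto W. Writing g = a_0 + a_1 x + a_2 x^2, the coefficients solve the normal equations G · a = b where
  G_{ij} = <φ_i, φ_j> and b_i = <f, φ_i>, with φ_0 = 1, φ_1 = x, φ_2 = x^2.
G =
  [2, 0, 2/3]
  [0, 2/3, 0]
  [2/3, 0, 2/5],
b = (52/15, 4/5, 92/105).
Solving gives a_0 = 79/35, a_1 = 6/5, a_2 = -11/7, so
  g(x) = -11*x^2/7 + 6*x/5 + 79/35.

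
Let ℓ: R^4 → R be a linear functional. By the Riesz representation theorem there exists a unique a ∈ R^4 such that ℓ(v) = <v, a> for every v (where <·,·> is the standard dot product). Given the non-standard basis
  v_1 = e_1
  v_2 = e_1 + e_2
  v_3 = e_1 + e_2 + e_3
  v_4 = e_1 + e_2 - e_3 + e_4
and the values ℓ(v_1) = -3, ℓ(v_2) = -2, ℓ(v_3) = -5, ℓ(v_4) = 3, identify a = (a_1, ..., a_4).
a = (-3, 1, -3, 2)

Write a = (a_1, ..., a_4) in the standard basis. For each basis vector v_i, ℓ(v_i) = <v_i, a> is a linear equation in the a_j's. Collect the n equations into a matrix system V a = ℓ, where row i of V is v_i (expressed in the standard basis). Since V is invertible (lower-triangular with 1s on the diagonal, up to permutation), solve by back-substitution:
  V =
[[1, 0, 0, 0],
 [1, 1, 0, 0],
 [1, 1, 1, 0],
 [1, 1, -1, 1]]
  V a = (-3, -2, -5, 3)
Solving gives a = (-3, 1, -3, 2).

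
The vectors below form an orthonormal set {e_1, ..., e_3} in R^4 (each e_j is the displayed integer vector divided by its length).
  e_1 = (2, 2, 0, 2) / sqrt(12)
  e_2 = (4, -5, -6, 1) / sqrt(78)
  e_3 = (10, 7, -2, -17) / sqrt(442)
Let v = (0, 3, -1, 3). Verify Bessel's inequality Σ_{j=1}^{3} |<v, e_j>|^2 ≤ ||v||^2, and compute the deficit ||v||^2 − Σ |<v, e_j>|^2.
Σ |<v, e_j>|^2 = 242/17; ||v||^2 = 19; deficit = 81/17

Write each e_j = u_j / sqrt(<u_j, u_j>) where u_j is the displayed integer vector. Then <v, e_j> = <v, u_j> / sqrt(<u_j, u_j>), so |<v, e_j>|^2 = <v, u_j>^2 / <u_j, u_j>.
Coefficients: <v, e_1> = 12/sqrt(12), <v, e_2> = -6/sqrt(78), <v, e_3> = -28/sqrt(442).
Square and sum: Σ |<v, e_j>|^2 = 242/17.
Compute ||v||^2 = v·v = 19.
Deficit = 19 − 242/17 = 81/17 ≥ 0, confirming Bessel's inequality. (The deficit equals ||v − Σ <v,e_j> e_j||^2, the squared distance from v to span{e_j}.)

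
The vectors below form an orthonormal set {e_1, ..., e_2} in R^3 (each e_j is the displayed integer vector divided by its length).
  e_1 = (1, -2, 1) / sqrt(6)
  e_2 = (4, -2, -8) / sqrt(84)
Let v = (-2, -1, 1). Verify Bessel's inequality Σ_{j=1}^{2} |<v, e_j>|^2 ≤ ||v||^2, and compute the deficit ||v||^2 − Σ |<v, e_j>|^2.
Σ |<v, e_j>|^2 = 5/2; ||v||^2 = 6; deficit = 7/2

Write each e_j = u_j / sqrt(<u_j, u_j>) where u_j is the displayed integer vector. Then <v, e_j> = <v, u_j> / sqrt(<u_j, u_j>), so |<v, e_j>|^2 = <v, u_j>^2 / <u_j, u_j>.
Coefficients: <v, e_1> = 1/sqrt(6), <v, e_2> = -14/sqrt(84).
Square and sum: Σ |<v, e_j>|^2 = 5/2.
Compute ||v||^2 = v·v = 6.
Deficit = 6 − 5/2 = 7/2 ≥ 0, confirming Bessel's inequality. (The deficit equals ||v − Σ <v,e_j> e_j||^2, the squared distance from v to span{e_j}.)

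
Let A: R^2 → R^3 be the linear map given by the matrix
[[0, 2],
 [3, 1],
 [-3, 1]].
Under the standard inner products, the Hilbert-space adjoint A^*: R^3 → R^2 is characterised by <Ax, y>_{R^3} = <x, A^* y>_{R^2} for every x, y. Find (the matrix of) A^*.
A^* = A^T =
[[0, 3, -3],
 [2, 1, 1]]

For real matrices with standard dot products, the defining identity <Ax, y> = <x, A^* y> gives (Ax)^T y = x^T (A^*) y, i.e. x^T A^T y = x^T (A^*) y. Since this holds for all x, y, we must have A^* = A^T. Therefore
A^* =
[[0, 3, -3],
 [2, 1, 1]].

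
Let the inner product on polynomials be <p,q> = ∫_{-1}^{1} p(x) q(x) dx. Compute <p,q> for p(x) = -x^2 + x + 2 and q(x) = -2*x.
<p,q> = -4/3

Expand the product: p(x)·q(x) = 2*x^3 - 2*x^2 - 4*x.
∫_{-1}^{1} of each monomial x^k gives [2/(k+1) if k even, 0 if k odd]. Integrating term-by-term (or equivalently evaluating the antiderivative F(x) = x^4/2 - 2*x^3/3 - 2*x^2 at the endpoints):
  F(1) − F(−1) = -13/6 − (-5/6) = -4/3.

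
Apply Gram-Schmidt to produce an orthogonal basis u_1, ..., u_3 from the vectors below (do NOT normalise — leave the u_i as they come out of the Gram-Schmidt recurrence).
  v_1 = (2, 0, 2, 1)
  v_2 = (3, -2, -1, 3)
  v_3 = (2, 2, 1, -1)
Orthogonal basis:
  u_1 = (2, 0, 2, 1)
  u_2 = (13/9, -2, -23/9, 20/9)
  u_3 = (217/158, 105/79, -153/158, -64/79)

Apply the Gram-Schmidt recurrence
  u_1 = v_1
  u_i = v_i − Σ_{j<i} ((v_i · u_j) / (u_j · u_j)) · u_j.

Step by step this gives:
  u_1 = (2, 0, 2, 1)
  u_2 = (13/9, -2, -23/9, 20/9)
  u_3 = (217/158, 105/79, -153/158, -64/79)

Orthogonality check:
  u_2 · u_1 = 0 (should be 0)
  u_3 · u_1 = 0 (should be 0)
  u_3 · u_2 = 0 (should be 0)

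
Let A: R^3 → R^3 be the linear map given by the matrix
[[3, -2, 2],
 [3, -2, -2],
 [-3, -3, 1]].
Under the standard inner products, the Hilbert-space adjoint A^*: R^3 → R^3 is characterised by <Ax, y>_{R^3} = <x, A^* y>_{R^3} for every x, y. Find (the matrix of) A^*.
A^* = A^T =
[[3, 3, -3],
 [-2, -2, -3],
 [2, -2, 1]]

For real matrices with standard dot products, the defining identity <Ax, y> = <x, A^* y> gives (Ax)^T y = x^T (A^*) y, i.e. x^T A^T y = x^T (A^*) y. Since this holds for all x, y, we must have A^* = A^T. Therefore
A^* =
[[3, 3, -3],
 [-2, -2, -3],
 [2, -2, 1]].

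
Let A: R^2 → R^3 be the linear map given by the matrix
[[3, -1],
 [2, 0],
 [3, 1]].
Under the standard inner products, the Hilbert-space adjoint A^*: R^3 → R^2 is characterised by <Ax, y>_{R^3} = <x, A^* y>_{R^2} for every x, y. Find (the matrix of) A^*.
A^* = A^T =
[[3, 2, 3],
 [-1, 0, 1]]

For real matrices with standard dot products, the defining identity <Ax, y> = <x, A^* y> gives (Ax)^T y = x^T (A^*) y, i.e. x^T A^T y = x^T (A^*) y. Since this holds for all x, y, we must have A^* = A^T. Therefore
A^* =
[[3, 2, 3],
 [-1, 0, 1]].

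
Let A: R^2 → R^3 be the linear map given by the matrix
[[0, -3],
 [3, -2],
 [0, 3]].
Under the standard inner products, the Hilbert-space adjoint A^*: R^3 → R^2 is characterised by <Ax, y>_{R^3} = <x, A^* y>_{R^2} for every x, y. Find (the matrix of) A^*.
A^* = A^T =
[[0, 3, 0],
 [-3, -2, 3]]

For real matrices with standard dot products, the defining identity <Ax, y> = <x, A^* y> gives (Ax)^T y = x^T (A^*) y, i.e. x^T A^T y = x^T (A^*) y. Since this holds for all x, y, we must have A^* = A^T. Therefore
A^* =
[[0, 3, 0],
 [-3, -2, 3]].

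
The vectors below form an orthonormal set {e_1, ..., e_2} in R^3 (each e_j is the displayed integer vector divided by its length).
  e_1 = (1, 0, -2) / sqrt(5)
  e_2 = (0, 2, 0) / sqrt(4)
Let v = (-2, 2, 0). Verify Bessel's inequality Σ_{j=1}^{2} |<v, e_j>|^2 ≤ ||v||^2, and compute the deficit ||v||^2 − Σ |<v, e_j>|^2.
Σ |<v, e_j>|^2 = 24/5; ||v||^2 = 8; deficit = 16/5

Write each e_j = u_j / sqrt(<u_j, u_j>) where u_j is the displayed integer vector. Then <v, e_j> = <v, u_j> / sqrt(<u_j, u_j>), so |<v, e_j>|^2 = <v, u_j>^2 / <u_j, u_j>.
Coefficients: <v, e_1> = -2/sqrt(5), <v, e_2> = 4/sqrt(4).
Square and sum: Σ |<v, e_j>|^2 = 24/5.
Compute ||v||^2 = v·v = 8.
Deficit = 8 − 24/5 = 16/5 ≥ 0, confirming Bessel's inequality. (The deficit equals ||v − Σ <v,e_j> e_j||^2, the squared distance from v to span{e_j}.)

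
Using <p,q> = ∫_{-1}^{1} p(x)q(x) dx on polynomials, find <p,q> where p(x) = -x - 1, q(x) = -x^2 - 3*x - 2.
<p,q> = 20/3

Expand the product: p(x)·q(x) = x^3 + 4*x^2 + 5*x + 2.
∫_{-1}^{1} of each monomial x^k gives [2/(k+1) if k even, 0 if k odd]. Integrating term-by-term (or equivalently evaluating the antiderivative F(x) = x^4/4 + 4*x^3/3 + 5*x^2/2 + 2*x at the endpoints):
  F(1) − F(−1) = 73/12 − (-7/12) = 20/3.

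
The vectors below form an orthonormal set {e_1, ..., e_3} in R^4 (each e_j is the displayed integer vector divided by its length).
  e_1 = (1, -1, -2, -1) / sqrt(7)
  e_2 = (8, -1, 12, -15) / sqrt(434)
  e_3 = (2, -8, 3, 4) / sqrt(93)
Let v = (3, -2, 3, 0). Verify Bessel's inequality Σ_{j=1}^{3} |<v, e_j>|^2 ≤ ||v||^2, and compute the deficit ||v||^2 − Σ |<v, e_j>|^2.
Σ |<v, e_j>|^2 = 58/3; ||v||^2 = 22; deficit = 8/3

Write each e_j = u_j / sqrt(<u_j, u_j>) where u_j is the displayed integer vector. Then <v, e_j> = <v, u_j> / sqrt(<u_j, u_j>), so |<v, e_j>|^2 = <v, u_j>^2 / <u_j, u_j>.
Coefficients: <v, e_1> = -1/sqrt(7), <v, e_2> = 62/sqrt(434), <v, e_3> = 31/sqrt(93).
Square and sum: Σ |<v, e_j>|^2 = 58/3.
Compute ||v||^2 = v·v = 22.
Deficit = 22 − 58/3 = 8/3 ≥ 0, confirming Bessel's inequality. (The deficit equals ||v − Σ <v,e_j> e_j||^2, the squared distance from v to span{e_j}.)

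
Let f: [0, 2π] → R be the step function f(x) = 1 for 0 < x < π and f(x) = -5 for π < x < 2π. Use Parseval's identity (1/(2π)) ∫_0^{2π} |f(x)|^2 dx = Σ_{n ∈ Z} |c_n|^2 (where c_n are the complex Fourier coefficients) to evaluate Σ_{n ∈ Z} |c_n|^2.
Σ |c_n|^2 = 13

Parseval equates the L^2 energy of f (normalised by 1/(2π)) with the ℓ^2 sum of its Fourier coefficients: (1/(2π)) ∫_0^{2π} |f|^2 = Σ |c_n|^2.
Compute the left side: (1/(2π)) [∫_0^π 1^2 dx + ∫_π^{2π} (-5)^2 dx] = (1/(2π)) · (1π + 25π) = (1 + 25)/2 = 13.
So Σ_{n ∈ Z} |c_n|^2 = 13.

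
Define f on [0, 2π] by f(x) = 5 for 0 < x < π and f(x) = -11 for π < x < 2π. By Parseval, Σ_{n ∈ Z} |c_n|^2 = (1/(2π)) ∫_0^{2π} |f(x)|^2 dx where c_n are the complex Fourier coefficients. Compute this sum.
Σ |c_n|^2 = 73

Parseval equates the L^2 energy of f (normalised by 1/(2π)) with the ℓ^2 sum of its Fourier coefficients: (1/(2π)) ∫_0^{2π} |f|^2 = Σ |c_n|^2.
Compute the left side: (1/(2π)) [∫_0^π 5^2 dx + ∫_π^{2π} (-11)^2 dx] = (1/(2π)) · (25π + 121π) = (25 + 121)/2 = 73.
So Σ_{n ∈ Z} |c_n|^2 = 73.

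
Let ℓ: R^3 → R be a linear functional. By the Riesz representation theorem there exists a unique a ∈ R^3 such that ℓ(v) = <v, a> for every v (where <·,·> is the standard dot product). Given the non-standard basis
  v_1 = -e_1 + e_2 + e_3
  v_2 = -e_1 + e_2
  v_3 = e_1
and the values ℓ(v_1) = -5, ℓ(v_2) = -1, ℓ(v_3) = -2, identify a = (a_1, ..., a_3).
a = (-2, -3, -4)

Write a = (a_1, ..., a_3) in the standard basis. For each basis vector v_i, ℓ(v_i) = <v_i, a> is a linear equation in the a_j's. Collect the n equations into a matrix system V a = ℓ, where row i of V is v_i (expressed in the standard basis). Since V is invertible (lower-triangular with 1s on the diagonal, up to permutation), solve by back-substitution:
  V =
[[-1, 1, 1],
 [-1, 1, 0],
 [1, 0, 0]]
  V a = (-5, -1, -2)
Solving gives a = (-2, -3, -4).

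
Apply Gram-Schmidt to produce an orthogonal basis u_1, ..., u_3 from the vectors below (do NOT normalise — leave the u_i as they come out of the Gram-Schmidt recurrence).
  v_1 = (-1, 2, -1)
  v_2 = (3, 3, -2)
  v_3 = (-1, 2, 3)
Orthogonal basis:
  u_1 = (-1, 2, -1)
  u_2 = (23/6, 4/3, -7/6)
  u_3 = (36/107, 180/107, 324/107)

Apply the Gram-Schmidt recurrence
  u_1 = v_1
  u_i = v_i − Σ_{j<i} ((v_i · u_j) / (u_j · u_j)) · u_j.

Step by step this gives:
  u_1 = (-1, 2, -1)
  u_2 = (23/6, 4/3, -7/6)
  u_3 = (36/107, 180/107, 324/107)

Orthogonality check:
  u_2 · u_1 = 0 (should be 0)
  u_3 · u_1 = 0 (should be 0)
  u_3 · u_2 = 0 (should be 0)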